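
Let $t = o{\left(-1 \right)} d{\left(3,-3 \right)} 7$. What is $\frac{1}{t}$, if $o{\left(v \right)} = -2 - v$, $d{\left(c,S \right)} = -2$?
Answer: $\frac{1}{14} \approx 0.071429$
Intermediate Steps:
$t = 14$ ($t = \left(-2 - -1\right) \left(-2\right) 7 = \left(-2 + 1\right) \left(-2\right) 7 = \left(-1\right) \left(-2\right) 7 = 2 \cdot 7 = 14$)
$\frac{1}{t} = \frac{1}{14}$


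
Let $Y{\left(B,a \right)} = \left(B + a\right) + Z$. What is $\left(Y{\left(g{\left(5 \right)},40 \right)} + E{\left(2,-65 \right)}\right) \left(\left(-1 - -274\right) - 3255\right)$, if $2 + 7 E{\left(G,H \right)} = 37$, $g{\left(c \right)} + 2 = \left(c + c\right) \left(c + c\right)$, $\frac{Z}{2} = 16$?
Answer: $-521850$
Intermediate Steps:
$Z = 32$ ($Z = 2 \cdot 16 = 32$)
$g{\left(c \right)} = -2 + 4 c^{2}$ ($g{\left(c \right)} = -2 + \left(c + c\right) \left(c + c\right) = -2 + 2 c 2 c = -2 + 4 c^{2}$)
$Y{\left(B,a \right)} = 32 + B + a$ ($Y{\left(B,a \right)} = \left(B + a\right) + 32 = 32 + B + a$)
$E{\left(G,H \right)} = 5$ ($E{\left(G,H \right)} = - \frac{2}{7} + \frac{1}{7} \cdot 37 = - \frac{2}{7} + \frac{37}{7} = 5$)
$\left(Y{\left(g{\left(5 \right)},40 \right)} + E{\left(2,-65 \right)}\right) \left(\left(-1 - -274\right) - 3255\right) = \left(\left(32 - \left(2 - 4 \cdot 5^{2}\right) + 40\right) + 5\right) \left(\left(-1 - -274\right) - 3255\right) = \left(\left(32 + \left(-2 + 4 \cdot 25\right) + 40\right) + 5\right) \left(\left(-1 + 274\right) - 3255\right) = \left(\left(32 + \left(-2 + 100\right) + 40\right) + 5\right) \left(273 - 3255\right) = \left(\left(32 + 98 + 40\right) + 5\right) \left(-2982\right) = \left(170 + 5\right) \left(-2982\right) = 175 \left(-2982\right) = -521850$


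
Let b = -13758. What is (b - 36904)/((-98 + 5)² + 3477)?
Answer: -25331/6063 ≈ -4.1780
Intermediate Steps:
(b - 36904)/((-98 + 5)² + 3477) = (-13758 - 36904)/((-98 + 5)² + 3477) = -50662/((-93)² + 3477) = -50662/(8649 + 3477) = -50662/12126 = -50662*1/12126 = -25331/6063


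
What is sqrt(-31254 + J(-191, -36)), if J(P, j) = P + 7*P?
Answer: I*sqrt(32782) ≈ 181.06*I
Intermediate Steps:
J(P, j) = 8*P
sqrt(-31254 + J(-191, -36)) = sqrt(-31254 + 8*(-191)) = sqrt(-31254 - 1528) = sqrt(-32782) = I*sqrt(32782)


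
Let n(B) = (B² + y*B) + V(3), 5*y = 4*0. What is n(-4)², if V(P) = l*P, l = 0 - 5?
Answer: 1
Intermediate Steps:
y = 0 (y = (4*0)/5 = (⅕)*0 = 0)
l = -5
V(P) = -5*P
n(B) = -15 + B² (n(B) = (B² + 0*B) - 5*3 = (B² + 0) - 15 = B² - 15 = -15 + B²)
n(-4)² = (-15 + (-4)²)² = (-15 + 16)² = 1² = 1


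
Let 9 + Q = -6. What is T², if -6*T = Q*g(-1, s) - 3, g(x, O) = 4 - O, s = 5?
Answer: 4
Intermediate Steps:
Q = -15 (Q = -9 - 6 = -15)
T = -2 (T = -(-15*(4 - 1*5) - 3)/6 = -(-15*(4 - 5) - 3)/6 = -(-15*(-1) - 3)/6 = -(15 - 3)/6 = -⅙*12 = -2)
T² = (-2)² = 4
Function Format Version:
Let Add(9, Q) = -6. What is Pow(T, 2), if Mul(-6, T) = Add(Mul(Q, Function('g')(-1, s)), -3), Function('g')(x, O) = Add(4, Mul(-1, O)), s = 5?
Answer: 4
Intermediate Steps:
Q = -15 (Q = Add(-9, -6) = -15)
T = -2 (T = Mul(Rational(-1, 6), Add(Mul(-15, Add(4, Mul(-1, 5))), -3)) = Mul(Rational(-1, 6), Add(Mul(-15, Add(4, -5)), -3)) = Mul(Rational(-1, 6), Add(Mul(-15, -1), -3)) = Mul(Rational(-1, 6), Add(15, -3)) = Mul(Rational(-1, 6), 12) = -2)
Pow(T, 2) = Pow(-2, 2) = 4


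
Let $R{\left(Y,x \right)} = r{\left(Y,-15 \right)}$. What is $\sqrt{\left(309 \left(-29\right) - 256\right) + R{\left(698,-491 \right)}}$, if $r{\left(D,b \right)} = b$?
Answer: $4 i \sqrt{577} \approx 96.083 i$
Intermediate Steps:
$R{\left(Y,x \right)} = -15$
$\sqrt{\left(309 \left(-29\right) - 256\right) + R{\left(698,-491 \right)}} = \sqrt{\left(309 \left(-29\right) - 256\right) - 15} = \sqrt{\left(-8961 - 256\right) - 15} = \sqrt{-9217 - 15} = \sqrt{-9232} = 4 i \sqrt{577}$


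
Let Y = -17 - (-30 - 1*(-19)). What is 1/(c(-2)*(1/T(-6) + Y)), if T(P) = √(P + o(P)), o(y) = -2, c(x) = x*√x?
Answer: -√2/(√2 - 24*I) ≈ -0.0034602 - 0.058722*I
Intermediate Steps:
c(x) = x^(3/2)
Y = -6 (Y = -17 - (-30 + 19) = -17 - 1*(-11) = -17 + 11 = -6)
T(P) = √(-2 + P) (T(P) = √(P - 2) = √(-2 + P))
1/(c(-2)*(1/T(-6) + Y)) = 1/((-2)^(3/2)*(1/(√(-2 - 6)) - 6)) = 1/((-2*I*√2)*(1/(√(-8)) - 6)) = 1/((-2*I*√2)*(1/(2*I*√2) - 6)) = 1/((-2*I*√2)*(-I*√2/4 - 6)) = 1/((-2*I*√2)*(-6 - I*√2/4)) = 1/(-2*I*√2*(-6 - I*√2/4)) = I*√2/(4*(-6 - I*√2/4))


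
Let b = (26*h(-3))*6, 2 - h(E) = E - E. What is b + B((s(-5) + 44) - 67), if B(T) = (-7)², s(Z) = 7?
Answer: 361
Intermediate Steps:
h(E) = 2 (h(E) = 2 - (E - E) = 2 - 1*0 = 2 + 0 = 2)
B(T) = 49
b = 312 (b = (26*2)*6 = 52*6 = 312)
b + B((s(-5) + 44) - 67) = 312 + 49 = 361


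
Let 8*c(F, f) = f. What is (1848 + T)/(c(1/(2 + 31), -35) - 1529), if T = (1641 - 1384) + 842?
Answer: -23576/12267 ≈ -1.9219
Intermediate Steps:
c(F, f) = f/8
T = 1099 (T = 257 + 842 = 1099)
(1848 + T)/(c(1/(2 + 31), -35) - 1529) = (1848 + 1099)/((⅛)*(-35) - 1529) = 2947/(-35/8 - 1529) = 2947/(-12267/8) = 2947*(-8/12267) = -23576/12267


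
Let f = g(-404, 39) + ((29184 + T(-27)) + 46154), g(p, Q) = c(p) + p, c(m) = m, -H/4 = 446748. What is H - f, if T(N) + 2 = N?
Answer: -1861493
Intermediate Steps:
H = -1786992 (H = -4*446748 = -1786992)
g(p, Q) = 2*p (g(p, Q) = p + p = 2*p)
T(N) = -2 + N
f = 74501 (f = 2*(-404) + ((29184 + (-2 - 27)) + 46154) = -808 + ((29184 - 29) + 46154) = -808 + (29155 + 46154) = -808 + 75309 = 74501)
H - f = -1786992 - 1*74501 = -1786992 - 74501 = -1861493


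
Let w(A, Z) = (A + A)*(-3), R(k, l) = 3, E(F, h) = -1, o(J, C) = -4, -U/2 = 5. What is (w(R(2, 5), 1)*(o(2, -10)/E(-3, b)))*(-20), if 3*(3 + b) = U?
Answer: 1440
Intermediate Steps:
U = -10 (U = -2*5 = -10)
b = -19/3 (b = -3 + (1/3)*(-10) = -3 - 10/3 = -19/3 ≈ -6.3333)
w(A, Z) = -6*A (w(A, Z) = (2*A)*(-3) = -6*A)
(w(R(2, 5), 1)*(o(2, -10)/E(-3, b)))*(-20) = ((-6*3)*(-4/(-1)))*(-20) = -(-72)*(-1)*(-20) = -18*4*(-20) = -72*(-20) = 1440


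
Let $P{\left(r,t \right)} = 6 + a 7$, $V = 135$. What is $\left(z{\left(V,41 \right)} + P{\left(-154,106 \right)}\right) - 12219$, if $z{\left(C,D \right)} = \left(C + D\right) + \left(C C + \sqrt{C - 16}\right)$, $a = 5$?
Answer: $6223 + \sqrt{119} \approx 6233.9$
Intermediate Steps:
$P{\left(r,t \right)} = 41$ ($P{\left(r,t \right)} = 6 + 5 \cdot 7 = 6 + 35 = 41$)
$z{\left(C,D \right)} = C + D + C^{2} + \sqrt{-16 + C}$ ($z{\left(C,D \right)} = \left(C + D\right) + \left(C^{2} + \sqrt{-16 + C}\right) = C + D + C^{2} + \sqrt{-16 + C}$)
$\left(z{\left(V,41 \right)} + P{\left(-154,106 \right)}\right) - 12219 = \left(\left(135 + 41 + 135^{2} + \sqrt{-16 + 135}\right) + 41\right) - 12219 = \left(\left(135 + 41 + 18225 + \sqrt{119}\right) + 41\right) - 12219 = \left(\left(18401 + \sqrt{119}\right) + 41\right) - 12219 = \left(18442 + \sqrt{119}\right) - 12219 = 6223 + \sqrt{119}$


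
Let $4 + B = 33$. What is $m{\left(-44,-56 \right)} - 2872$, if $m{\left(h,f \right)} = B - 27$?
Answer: $-2870$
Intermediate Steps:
$B = 29$ ($B = -4 + 33 = 29$)
$m{\left(h,f \right)} = 2$ ($m{\left(h,f \right)} = 29 - 27 = 2$)
$m{\left(-44,-56 \right)} - 2872 = 2 - 2872 = -2870$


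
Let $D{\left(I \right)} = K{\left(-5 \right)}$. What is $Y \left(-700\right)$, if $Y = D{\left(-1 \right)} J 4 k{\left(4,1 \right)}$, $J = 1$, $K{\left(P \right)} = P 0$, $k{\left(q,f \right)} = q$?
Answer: $0$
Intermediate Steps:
$K{\left(P \right)} = 0$
$D{\left(I \right)} = 0$
$Y = 0$ ($Y = 0 \cdot 1 \cdot 4 \cdot 4 = 0 \cdot 4 \cdot 4 = 0 \cdot 4 = 0$)
$Y \left(-700\right) = 0 \left(-700\right) = 0$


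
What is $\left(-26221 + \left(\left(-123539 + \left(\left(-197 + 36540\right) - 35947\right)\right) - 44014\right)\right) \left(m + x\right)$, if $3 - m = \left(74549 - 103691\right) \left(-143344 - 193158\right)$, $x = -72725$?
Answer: $1896344727652268$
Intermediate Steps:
$m = -9806341281$ ($m = 3 - \left(74549 - 103691\right) \left(-143344 - 193158\right) = 3 - \left(-29142\right) \left(-336502\right) = 3 - 9806341284 = -9806341281$)
$\left(-26221 + \left(\left(-123539 + \left(\left(-197 + 36540\right) - 35947\right)\right) - 44014\right)\right) \left(m + x\right) = \left(-26221 + \left(\left(-123539 + \left(\left(-197 + 36540\right) - 35947\right)\right) - 44014\right)\right) \left(-9806341281 - 72725\right) = \left(-26221 + \left(\left(-123539 + \left(36343 - 35947\right)\right) - 44014\right)\right) \left(-9806414006\right) = \left(-26221 + \left(\left(-123539 + 396\right) - 44014\right)\right) \left(-9806414006\right) = \left(-26221 - 167157\right) \left(-9806414006\right) = \left(-193378\right) \left(-9806414006\right) = 1896344727652268$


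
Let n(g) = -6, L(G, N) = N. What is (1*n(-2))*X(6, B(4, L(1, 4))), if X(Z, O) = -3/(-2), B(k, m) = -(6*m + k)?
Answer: -9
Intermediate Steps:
B(k, m) = -k - 6*m (B(k, m) = -(k + 6*m) = -k - 6*m)
X(Z, O) = 3/2 (X(Z, O) = -3*(-½) = 3/2)
(1*n(-2))*X(6, B(4, L(1, 4))) = (1*(-6))*(3/2) = -6*3/2 = -9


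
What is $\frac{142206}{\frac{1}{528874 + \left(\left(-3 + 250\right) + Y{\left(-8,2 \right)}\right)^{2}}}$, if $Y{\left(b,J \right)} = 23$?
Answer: $85575873444$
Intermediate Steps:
$\frac{142206}{\frac{1}{528874 + \left(\left(-3 + 250\right) + Y{\left(-8,2 \right)}\right)^{2}}} = \frac{142206}{\frac{1}{528874 + \left(\left(-3 + 250\right) + 23\right)^{2}}} = \frac{142206}{\frac{1}{528874 + \left(247 + 23\right)^{2}}} = \frac{142206}{\frac{1}{528874 + 270^{2}}} = \frac{142206}{\frac{1}{528874 + 72900}} = \frac{142206}{\frac{1}{601774}} = 142206 \frac{1}{\frac{1}{601774}} = 142206 \cdot 601774 = 85575873444$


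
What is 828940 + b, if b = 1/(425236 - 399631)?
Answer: 21225008701/25605 ≈ 8.2894e+5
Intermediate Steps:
b = 1/25605 ≈ 3.9055e-5
828940 + b = 828940 + 1/25605 = 21225008701/25605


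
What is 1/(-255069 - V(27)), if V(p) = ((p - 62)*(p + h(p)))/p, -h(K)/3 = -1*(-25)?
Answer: -9/2296181 ≈ -3.9196e-6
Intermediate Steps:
h(K) = -75 (h(K) = -(-3)*(-25) = -3*25 = -75)
V(p) = (-75 + p)*(-62 + p)/p (V(p) = ((p - 62)*(p - 75))/p = ((-62 + p)*(-75 + p))/p = ((-75 + p)*(-62 + p))/p = (-75 + p)*(-62 + p)/p)
1/(-255069 - V(27)) = 1/(-255069 - (-137 + 27 + 4650/27)) = 1/(-255069 - (-137 + 27 + 4650*(1/27))) = 1/(-255069 - (-137 + 27 + 1550/9)) = 1/(-255069 - 1*560/9) = 1/(-255069 - 560/9) = 1/(-2296181/9) = -9/2296181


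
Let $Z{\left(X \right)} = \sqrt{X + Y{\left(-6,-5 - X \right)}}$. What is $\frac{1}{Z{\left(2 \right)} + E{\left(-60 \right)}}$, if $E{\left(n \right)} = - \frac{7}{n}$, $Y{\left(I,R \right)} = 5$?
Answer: $- \frac{60}{3593} + \frac{3600 \sqrt{7}}{25151} \approx 0.362$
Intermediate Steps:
$Z{\left(X \right)} = \sqrt{5 + X}$ ($Z{\left(X \right)} = \sqrt{X + 5} = \sqrt{5 + X}$)
$\frac{1}{Z{\left(2 \right)} + E{\left(-60 \right)}} = \frac{1}{\sqrt{5 + 2} - \frac{7}{-60}} = \frac{1}{\sqrt{7} - - \frac{7}{60}} = \frac{1}{\sqrt{7} + \frac{7}{60}} = \frac{1}{\frac{7}{60} + \sqrt{7}}$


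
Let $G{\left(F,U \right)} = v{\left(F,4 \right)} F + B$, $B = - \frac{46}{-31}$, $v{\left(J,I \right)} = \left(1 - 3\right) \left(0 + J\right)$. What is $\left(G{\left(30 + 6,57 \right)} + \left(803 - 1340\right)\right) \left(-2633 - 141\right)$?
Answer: $\frac{268947622}{31} \approx 8.6757 \cdot 10^{6}$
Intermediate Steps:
$v{\left(J,I \right)} = - 2 J$
$B = \frac{46}{31}$ ($B = \left(-46\right) \left(- \frac{1}{31}\right) = \frac{46}{31} \approx 1.4839$)
$G{\left(F,U \right)} = \frac{46}{31} - 2 F^{2}$ ($G{\left(F,U \right)} = - 2 F F + \frac{46}{31} = - 2 F^{2} + \frac{46}{31} = \frac{46}{31} - 2 F^{2}$)
$\left(G{\left(30 + 6,57 \right)} + \left(803 - 1340\right)\right) \left(-2633 - 141\right) = \left(\left(\frac{46}{31} - 2 \left(30 + 6\right)^{2}\right) + \left(803 - 1340\right)\right) \left(-2633 - 141\right) = \left(\left(\frac{46}{31} - 2 \cdot 36^{2}\right) + \left(803 - 1340\right)\right) \left(-2774\right) = \left(\left(\frac{46}{31} - 2592\right) - 537\right) \left(-2774\right) = \left(- \frac{80306}{31} - 537\right) \left(-2774\right) = \left(- \frac{96953}{31}\right) \left(-2774\right) = \frac{268947622}{31}$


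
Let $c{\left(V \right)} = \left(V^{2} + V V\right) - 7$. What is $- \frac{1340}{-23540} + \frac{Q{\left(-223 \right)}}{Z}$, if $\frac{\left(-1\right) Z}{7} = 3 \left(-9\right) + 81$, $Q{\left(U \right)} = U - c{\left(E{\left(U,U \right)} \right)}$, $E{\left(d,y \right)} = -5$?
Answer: $\frac{24172}{31779} \approx 0.76063$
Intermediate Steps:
$c{\left(V \right)} = -7 + 2 V^{2}$ ($c{\left(V \right)} = \left(V^{2} + V^{2}\right) - 7 = 2 V^{2} - 7 = -7 + 2 V^{2}$)
$Q{\left(U \right)} = -43 + U$ ($Q{\left(U \right)} = U - \left(-7 + 2 \left(-5\right)^{2}\right) = U - \left(-7 + 2 \cdot 25\right) = U - \left(-7 + 50\right) = U - 43 = -43 + U$)
$Z = -378$ ($Z = - 7 \left(3 \left(-9\right) + 81\right) = - 7 \left(-27 + 81\right) = \left(-7\right) 54 = -378$)
$- \frac{1340}{-23540} + \frac{Q{\left(-223 \right)}}{Z} = - \frac{1340}{-23540} + \frac{-43 - 223}{-378} = \left(-1340\right) \left(- \frac{1}{23540}\right) - - \frac{19}{27} = \frac{67}{1177} + \frac{19}{27} = \frac{24172}{31779}$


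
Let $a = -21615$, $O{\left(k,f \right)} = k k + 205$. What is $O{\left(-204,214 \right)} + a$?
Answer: $20206$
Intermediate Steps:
$O{\left(k,f \right)} = 205 + k^{2}$ ($O{\left(k,f \right)} = k^{2} + 205 = 205 + k^{2}$)
$O{\left(-204,214 \right)} + a = \left(205 + \left(-204\right)^{2}\right) - 21615 = \left(205 + 41616\right) - 21615 = 41821 - 21615 = 20206$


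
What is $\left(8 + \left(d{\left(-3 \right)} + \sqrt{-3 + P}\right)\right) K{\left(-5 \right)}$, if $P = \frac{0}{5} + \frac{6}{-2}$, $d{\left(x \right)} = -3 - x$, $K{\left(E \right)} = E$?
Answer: $-40 - 5 i \sqrt{6} \approx -40.0 - 12.247 i$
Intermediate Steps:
$P = -3$ ($P = 0 \cdot \frac{1}{5} + 6 \left(- \frac{1}{2}\right) = 0 - 3 = -3$)
$\left(8 + \left(d{\left(-3 \right)} + \sqrt{-3 + P}\right)\right) K{\left(-5 \right)} = \left(8 + \left(\left(-3 - -3\right) + \sqrt{-3 - 3}\right)\right) \left(-5\right) = \left(8 + \left(\left(-3 + 3\right) + \sqrt{-6}\right)\right) \left(-5\right) = \left(8 + \left(0 + i \sqrt{6}\right)\right) \left(-5\right) = \left(8 + i \sqrt{6}\right) \left(-5\right) = -40 - 5 i \sqrt{6}$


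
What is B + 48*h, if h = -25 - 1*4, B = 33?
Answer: -1359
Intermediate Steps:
h = -29 (h = -25 - 4 = -29)
B + 48*h = 33 + 48*(-29) = 33 - 1392 = -1359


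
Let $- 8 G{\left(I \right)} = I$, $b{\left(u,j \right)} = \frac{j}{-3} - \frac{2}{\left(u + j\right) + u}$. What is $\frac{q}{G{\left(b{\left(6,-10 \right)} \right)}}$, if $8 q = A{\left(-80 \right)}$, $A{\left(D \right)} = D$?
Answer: $\frac{240}{7} \approx 34.286$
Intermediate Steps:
$q = -10$ ($q = \frac{1}{8} \left(-80\right) = -10$)
$b{\left(u,j \right)} = - \frac{2}{j + 2 u} - \frac{j}{3}$ ($b{\left(u,j \right)} = j \left(- \frac{1}{3}\right) - \frac{2}{\left(j + u\right) + u} = - \frac{j}{3} - \frac{2}{j + 2 u} = - \frac{2}{j + 2 u} - \frac{j}{3}$)
$G{\left(I \right)} = - \frac{I}{8}$
$\frac{q}{G{\left(b{\left(6,-10 \right)} \right)}} = - \frac{10}{\left(- \frac{1}{8}\right) \frac{-6 - \left(-10\right)^{2} - \left(-20\right) 6}{3 \left(-10 + 2 \cdot 6\right)}} = - \frac{10}{\left(- \frac{1}{8}\right) \frac{-6 - 100 + 120}{3 \left(-10 + 12\right)}} = - \frac{10}{\left(- \frac{1}{8}\right) \frac{-6 - 100 + 120}{3 \cdot 2}} = - \frac{10}{\left(- \frac{1}{8}\right) \frac{1}{3} \cdot \frac{1}{2} \cdot 14} = - \frac{10}{\left(- \frac{1}{8}\right) \frac{7}{3}} = - \frac{10}{- \frac{7}{24}} = \left(-10\right) \left(- \frac{24}{7}\right) = \frac{240}{7}$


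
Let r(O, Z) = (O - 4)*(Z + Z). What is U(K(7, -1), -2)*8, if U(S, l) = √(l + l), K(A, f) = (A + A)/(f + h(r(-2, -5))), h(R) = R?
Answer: 16*I ≈ 16.0*I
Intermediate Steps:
r(O, Z) = 2*Z*(-4 + O) (r(O, Z) = (-4 + O)*(2*Z) = 2*Z*(-4 + O))
K(A, f) = 2*A/(60 + f) (K(A, f) = (A + A)/(f + 2*(-5)*(-4 - 2)) = (2*A)/(f + 2*(-5)*(-6)) = (2*A)/(f + 60) = (2*A)/(60 + f) = 2*A/(60 + f))
U(S, l) = √2*√l (U(S, l) = √(2*l) = √2*√l)
U(K(7, -1), -2)*8 = (√2*√(-2))*8 = (√2*(I*√2))*8 = (2*I)*8 = 16*I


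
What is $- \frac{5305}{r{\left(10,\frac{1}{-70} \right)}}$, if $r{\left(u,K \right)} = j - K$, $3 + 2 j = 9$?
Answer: $- \frac{371350}{211} \approx -1760.0$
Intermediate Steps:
$j = 3$ ($j = - \frac{3}{2} + \frac{1}{2} \cdot 9 = - \frac{3}{2} + \frac{9}{2} = 3$)
$r{\left(u,K \right)} = 3 - K$
$- \frac{5305}{r{\left(10,\frac{1}{-70} \right)}} = - \frac{5305}{3 - \frac{1}{-70}} = - \frac{5305}{3 - - \frac{1}{70}} = - \frac{5305}{3 + \frac{1}{70}} = - \frac{5305}{\frac{211}{70}} = \left(-5305\right) \frac{70}{211} = - \frac{371350}{211}$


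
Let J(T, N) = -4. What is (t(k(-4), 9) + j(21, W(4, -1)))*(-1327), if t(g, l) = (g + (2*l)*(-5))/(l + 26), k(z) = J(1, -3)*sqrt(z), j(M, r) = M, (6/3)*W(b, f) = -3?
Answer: -171183/7 + 10616*I/35 ≈ -24455.0 + 303.31*I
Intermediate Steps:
W(b, f) = -3/2 (W(b, f) = (1/2)*(-3) = -3/2)
k(z) = -4*sqrt(z)
t(g, l) = (g - 10*l)/(26 + l)
(t(k(-4), 9) + j(21, W(4, -1)))*(-1327) = ((-8*I - 10*9)/(26 + 9) + 21)*(-1327) = ((-8*I - 90)/35 + 21)*(-1327) = ((-90 - 8*I)/35 + 21)*(-1327) = ((-18/7 - 8*I/35) + 21)*(-1327) = (129/7 - 8*I/35)*(-1327) = -171183/7 + 10616*I/35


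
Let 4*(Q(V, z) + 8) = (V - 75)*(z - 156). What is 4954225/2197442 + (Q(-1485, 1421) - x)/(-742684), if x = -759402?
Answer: 773701845113/408001253582 ≈ 1.8963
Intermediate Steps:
Q(V, z) = -8 + (-156 + z)*(-75 + V)/4 (Q(V, z) = -8 + ((V - 75)*(z - 156))/4 = -8 + ((-75 + V)*(-156 + z))/4 = -8 + ((-156 + z)*(-75 + V))/4 = -8 + (-156 + z)*(-75 + V)/4)
4954225/2197442 + (Q(-1485, 1421) - x)/(-742684) = 4954225/2197442 + ((2917 - 39*(-1485) - 75/4*1421 + (¼)*(-1485)*1421) - 1*(-759402))/(-742684) = 4954225*(1/2197442) + ((2917 + 57915 - 106575/4 - 2110185/4) + 759402)*(-1/742684) = 4954225/2197442 + (-493358 + 759402)*(-1/742684) = 4954225/2197442 + 266044*(-1/742684) = 4954225/2197442 - 66511/185671 = 773701845113/408001253582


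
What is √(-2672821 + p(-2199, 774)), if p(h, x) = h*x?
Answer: I*√4374847 ≈ 2091.6*I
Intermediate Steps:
√(-2672821 + p(-2199, 774)) = √(-2672821 - 2199*774) = √(-2672821 - 1702026) = √(-4374847) = I*√4374847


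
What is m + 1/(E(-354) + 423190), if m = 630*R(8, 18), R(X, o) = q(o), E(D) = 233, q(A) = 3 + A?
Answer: 5601886291/423423 ≈ 13230.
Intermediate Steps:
R(X, o) = 3 + o
m = 13230 (m = 630*(3 + 18) = 630*21 = 13230)
m + 1/(E(-354) + 423190) = 13230 + 1/(233 + 423190) = 13230 + 1/423423 = 5601886291/423423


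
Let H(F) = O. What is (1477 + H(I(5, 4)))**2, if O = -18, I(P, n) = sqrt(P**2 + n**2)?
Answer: 2128681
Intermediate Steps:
H(F) = -18
(1477 + H(I(5, 4)))**2 = (1477 - 18)**2 = 1459**2 = 2128681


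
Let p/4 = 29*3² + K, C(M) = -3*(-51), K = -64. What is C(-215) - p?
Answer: -635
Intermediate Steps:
C(M) = 153
p = 788 (p = 4*(29*3² - 64) = 4*(29*9 - 64) = 4*(261 - 64) = 4*197 = 788)
C(-215) - p = 153 - 1*788 = 153 - 788 = -635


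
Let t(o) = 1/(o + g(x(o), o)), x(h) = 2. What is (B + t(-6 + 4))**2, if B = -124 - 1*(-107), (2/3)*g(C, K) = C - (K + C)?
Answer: 256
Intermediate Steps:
g(C, K) = -3*K/2 (g(C, K) = 3*(C - (K + C))/2 = 3*(C - (C + K))/2 = 3*(C + (-C - K))/2 = 3*(-K)/2 = -3*K/2)
t(o) = -2/o (t(o) = 1/(o - 3*o/2) = 1/(-o/2) = -2/o)
B = -17 (B = -124 + 107 = -17)
(B + t(-6 + 4))**2 = (-17 - 2/(-6 + 4))**2 = (-17 - 2/(-2))**2 = (-17 - 2*(-1/2))**2 = (-17 + 1)**2 = (-16)**2 = 256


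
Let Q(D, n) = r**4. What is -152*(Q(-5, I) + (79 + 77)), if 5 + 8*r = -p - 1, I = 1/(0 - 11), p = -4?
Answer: -758803/32 ≈ -23713.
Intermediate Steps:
I = -1/11 (I = 1/(-11) = -1/11 ≈ -0.090909)
r = -1/4 (r = -5/8 + (-1*(-4) - 1)/8 = -5/8 + (4 - 1)/8 = -5/8 + (1/8)*3 = -5/8 + 3/8 = -1/4 ≈ -0.25000)
Q(D, n) = 1/256 (Q(D, n) = (-1/4)**4 = 1/256)
-152*(Q(-5, I) + (79 + 77)) = -152*(1/256 + (79 + 77)) = -152*(1/256 + 156) = -152*39937/256 = -758803/32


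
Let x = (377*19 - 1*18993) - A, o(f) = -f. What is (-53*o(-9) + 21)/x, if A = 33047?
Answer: 152/14959 ≈ 0.010161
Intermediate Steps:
x = -44877 (x = (377*19 - 1*18993) - 1*33047 = (7163 - 18993) - 33047 = -11830 - 33047 = -44877)
(-53*o(-9) + 21)/x = (-(-53)*(-9) + 21)/(-44877) = (-53*9 + 21)*(-1/44877) = (-477 + 21)*(-1/44877) = -456*(-1/44877) = 152/14959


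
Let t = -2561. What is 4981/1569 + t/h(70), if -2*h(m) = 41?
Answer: 8240639/64329 ≈ 128.10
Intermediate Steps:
h(m) = -41/2 (h(m) = -½*41 = -41/2)
4981/1569 + t/h(70) = 4981/1569 - 2561/(-41/2) = 4981*(1/1569) - 2561*(-2/41) = 4981/1569 + 5122/41 = 8240639/64329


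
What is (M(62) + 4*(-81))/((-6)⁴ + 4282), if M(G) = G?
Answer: -131/2789 ≈ -0.046970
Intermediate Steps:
(M(62) + 4*(-81))/((-6)⁴ + 4282) = (62 + 4*(-81))/((-6)⁴ + 4282) = (62 - 324)/(1296 + 4282) = -262/5578 = -262*1/5578 = -131/2789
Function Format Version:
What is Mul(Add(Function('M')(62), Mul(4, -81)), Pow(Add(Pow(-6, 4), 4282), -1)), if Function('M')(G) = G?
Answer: Rational(-131, 2789) ≈ -0.046970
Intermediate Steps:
Mul(Add(Function('M')(62), Mul(4, -81)), Pow(Add(Pow(-6, 4), 4282), -1)) = Mul(Add(62, Mul(4, -81)), Pow(Add(Pow(-6, 4), 4282), -1)) = Mul(Add(62, -324), Pow(Add(1296, 4282), -1)) = Mul(-262, Pow(5578, -1)) = Mul(-262, Rational(1, 5578)) = Rational(-131, 2789)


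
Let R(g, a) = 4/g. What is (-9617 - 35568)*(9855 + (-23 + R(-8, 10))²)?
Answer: -1881006365/4 ≈ -4.7025e+8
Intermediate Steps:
(-9617 - 35568)*(9855 + (-23 + R(-8, 10))²) = (-9617 - 35568)*(9855 + (-23 + 4/(-8))²) = -45185*(9855 + (-23 + 4*(-⅛))²) = -45185*(9855 + (-23 - ½)²) = -45185*(9855 + (-47/2)²) = -45185*(9855 + 2209/4) = -45185*41629/4 = -1881006365/4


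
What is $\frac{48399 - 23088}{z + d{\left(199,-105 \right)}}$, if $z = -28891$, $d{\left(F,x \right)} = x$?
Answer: $- \frac{2301}{2636} \approx -0.87291$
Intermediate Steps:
$\frac{48399 - 23088}{z + d{\left(199,-105 \right)}} = \frac{48399 - 23088}{-28891 - 105} = \frac{48399 - 23088}{-28996} = 25311 \left(- \frac{1}{28996}\right) = - \frac{2301}{2636}$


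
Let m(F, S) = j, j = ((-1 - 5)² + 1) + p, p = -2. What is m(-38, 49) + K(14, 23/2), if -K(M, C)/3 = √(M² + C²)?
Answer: 35 - 3*√1313/2 ≈ -19.353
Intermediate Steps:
j = 35 (j = ((-1 - 5)² + 1) - 2 = ((-6)² + 1) - 2 = (36 + 1) - 2 = 37 - 2 = 35)
m(F, S) = 35
K(M, C) = -3*√(C² + M²) (K(M, C) = -3*√(M² + C²) = -3*√(C² + M²))
m(-38, 49) + K(14, 23/2) = 35 - 3*√((23/2)² + 14²) = 35 - 3*√((23*(½))² + 196) = 35 - 3*√((23/2)² + 196) = 35 - 3*√(529/4 + 196) = 35 - 3*√1313/2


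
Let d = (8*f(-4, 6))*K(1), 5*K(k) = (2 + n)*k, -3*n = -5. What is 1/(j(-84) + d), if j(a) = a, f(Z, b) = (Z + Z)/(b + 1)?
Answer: -105/9524 ≈ -0.011025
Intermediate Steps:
n = 5/3 (n = -⅓*(-5) = 5/3 ≈ 1.6667)
K(k) = 11*k/15 (K(k) = ((2 + 5/3)*k)/5 = (11*k/3)/5 = 11*k/15)
f(Z, b) = 2*Z/(1 + b) (f(Z, b) = (2*Z)/(1 + b) = 2*Z/(1 + b))
d = -704/105 (d = (8*(2*(-4)/(1 + 6)))*((11/15)*1) = (8*(2*(-4)/7))*(11/15) = (8*(2*(-4)*(⅐)))*(11/15) = (8*(-8/7))*(11/15) = -64/7*11/15 = -704/105 ≈ -6.7048)
1/(j(-84) + d) = 1/(-84 - 704/105) = 1/(-9524/105) = -105/9524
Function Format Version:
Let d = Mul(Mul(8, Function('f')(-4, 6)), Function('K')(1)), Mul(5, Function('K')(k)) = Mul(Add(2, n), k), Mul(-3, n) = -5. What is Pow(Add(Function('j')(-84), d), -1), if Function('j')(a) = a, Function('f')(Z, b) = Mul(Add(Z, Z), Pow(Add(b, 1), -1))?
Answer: Rational(-105, 9524) ≈ -0.011025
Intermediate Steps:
n = Rational(5, 3) (n = Mul(Rational(-1, 3), -5) = Rational(5, 3) ≈ 1.6667)
Function('K')(k) = Mul(Rational(11, 15), k) (Function('K')(k) = Mul(Rational(1, 5), Mul(Add(2, Rational(5, 3)), k)) = Mul(Rational(1, 5), Mul(Rational(11, 3), k)) = Mul(Rational(11, 15), k))
Function('f')(Z, b) = Mul(2, Z, Pow(Add(1, b), -1)) (Function('f')(Z, b) = Mul(Mul(2, Z), Pow(Add(1, b), -1)) = Mul(2, Z, Pow(Add(1, b), -1)))
d = Rational(-704, 105) (d = Mul(Mul(8, Mul(2, -4, Pow(Add(1, 6), -1))), Mul(Rational(11, 15), 1)) = Mul(Mul(8, Mul(2, -4, Pow(7, -1))), Rational(11, 15)) = Mul(Mul(8, Mul(2, -4, Rational(1, 7))), Rational(11, 15)) = Mul(Mul(8, Rational(-8, 7)), Rational(11, 15)) = Mul(Rational(-64, 7), Rational(11, 15)) = Rational(-704, 105) ≈ -6.7048)
Pow(Add(Function('j')(-84), d), -1) = Pow(Add(-84, Rational(-704, 105)), -1) = Pow(Rational(-9524, 105), -1) = Rational(-105, 9524)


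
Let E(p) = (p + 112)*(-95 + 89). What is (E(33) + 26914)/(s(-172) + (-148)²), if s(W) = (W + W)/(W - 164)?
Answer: 1093848/920011 ≈ 1.1890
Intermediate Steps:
s(W) = 2*W/(-164 + W) (s(W) = (2*W)/(-164 + W) = 2*W/(-164 + W))
E(p) = -672 - 6*p (E(p) = (112 + p)*(-6) = -672 - 6*p)
(E(33) + 26914)/(s(-172) + (-148)²) = ((-672 - 6*33) + 26914)/(2*(-172)/(-164 - 172) + (-148)²) = ((-672 - 198) + 26914)/(2*(-172)/(-336) + 21904) = (-870 + 26914)/(2*(-172)*(-1/336) + 21904) = 26044/(43/42 + 21904) = 26044/(920011/42) = 26044*(42/920011) = 1093848/920011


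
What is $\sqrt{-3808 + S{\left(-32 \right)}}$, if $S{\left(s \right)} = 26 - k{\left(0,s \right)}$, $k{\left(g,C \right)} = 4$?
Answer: $i \sqrt{3786} \approx 61.53 i$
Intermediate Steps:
$S{\left(s \right)} = 22$ ($S{\left(s \right)} = 26 - 4 = 22$)
$\sqrt{-3808 + S{\left(-32 \right)}} = \sqrt{-3808 + 22} = \sqrt{-3786} = i \sqrt{3786}$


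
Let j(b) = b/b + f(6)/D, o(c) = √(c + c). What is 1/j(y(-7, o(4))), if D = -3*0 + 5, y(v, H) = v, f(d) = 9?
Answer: 5/14 ≈ 0.35714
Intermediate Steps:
o(c) = √2*√c (o(c) = √(2*c) = √2*√c)
D = 5 (D = 0 + 5 = 5)
j(b) = 14/5 (j(b) = b/b + 9/5 = 1 + 9*(⅕) = 1 + 9/5 = 14/5)
1/j(y(-7, o(4))) = 1/(14/5) = 5/14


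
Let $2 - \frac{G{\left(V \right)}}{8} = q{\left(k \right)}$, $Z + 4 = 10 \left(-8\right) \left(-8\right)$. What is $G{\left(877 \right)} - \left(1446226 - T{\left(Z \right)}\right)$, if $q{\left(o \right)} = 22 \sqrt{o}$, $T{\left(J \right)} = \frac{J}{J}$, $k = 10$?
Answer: $-1446209 - 176 \sqrt{10} \approx -1.4468 \cdot 10^{6}$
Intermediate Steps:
$Z = 636$ ($Z = -4 + 10 \left(-8\right) \left(-8\right) = -4 - -640 = -4 + 640 = 636$)
$T{\left(J \right)} = 1$
$G{\left(V \right)} = 16 - 176 \sqrt{10}$ ($G{\left(V \right)} = 16 - 8 \cdot 22 \sqrt{10} = 16 - 176 \sqrt{10}$)
$G{\left(877 \right)} - \left(1446226 - T{\left(Z \right)}\right) = \left(16 - 176 \sqrt{10}\right) - \left(1446226 - 1\right) = \left(16 - 176 \sqrt{10}\right) - 1446225 = -1446209 - 176 \sqrt{10}$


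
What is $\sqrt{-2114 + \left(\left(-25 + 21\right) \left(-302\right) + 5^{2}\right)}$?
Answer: $i \sqrt{881} \approx 29.682 i$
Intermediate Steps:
$\sqrt{-2114 + \left(\left(-25 + 21\right) \left(-302\right) + 5^{2}\right)} = \sqrt{-2114 + \left(\left(-4\right) \left(-302\right) + 25\right)} = \sqrt{-2114 + \left(1208 + 25\right)} = \sqrt{-2114 + 1233} = \sqrt{-881} = i \sqrt{881}$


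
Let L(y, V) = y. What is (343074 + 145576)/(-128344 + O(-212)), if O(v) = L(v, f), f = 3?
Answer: -244325/64278 ≈ -3.8011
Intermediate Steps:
O(v) = v
(343074 + 145576)/(-128344 + O(-212)) = (343074 + 145576)/(-128344 - 212) = 488650/(-128556) = 488650*(-1/128556) = -244325/64278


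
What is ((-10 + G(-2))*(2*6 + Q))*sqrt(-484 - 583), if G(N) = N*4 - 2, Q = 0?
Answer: -240*I*sqrt(1067) ≈ -7839.6*I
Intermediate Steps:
G(N) = -2 + 4*N (G(N) = 4*N - 2 = -2 + 4*N)
((-10 + G(-2))*(2*6 + Q))*sqrt(-484 - 583) = ((-10 + (-2 + 4*(-2)))*(2*6 + 0))*sqrt(-484 - 583) = ((-10 + (-2 - 8))*(12 + 0))*sqrt(-1067) = ((-10 - 10)*12)*(I*sqrt(1067)) = (-20*12)*(I*sqrt(1067)) = -240*I*sqrt(1067)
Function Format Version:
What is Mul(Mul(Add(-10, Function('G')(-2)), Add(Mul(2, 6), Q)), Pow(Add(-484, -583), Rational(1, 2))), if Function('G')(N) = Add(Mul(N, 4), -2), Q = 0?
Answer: Mul(-240, I, Pow(1067, Rational(1, 2))) ≈ Mul(-7839.6, I)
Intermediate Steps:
Function('G')(N) = Add(-2, Mul(4, N)) (Function('G')(N) = Add(Mul(4, N), -2) = Add(-2, Mul(4, N)))
Mul(Mul(Add(-10, Function('G')(-2)), Add(Mul(2, 6), Q)), Pow(Add(-484, -583), Rational(1, 2))) = Mul(Mul(Add(-10, Add(-2, Mul(4, -2))), Add(Mul(2, 6), 0)), Pow(Add(-484, -583), Rational(1, 2))) = Mul(Mul(Add(-10, Add(-2, -8)), Add(12, 0)), Pow(-1067, Rational(1, 2))) = Mul(Mul(Add(-10, -10), 12), Mul(I, Pow(1067, Rational(1, 2)))) = Mul(Mul(-20, 12), Mul(I, Pow(1067, Rational(1, 2)))) = Mul(-240, Mul(I, Pow(1067, Rational(1, 2)))) = Mul(-240, I, Pow(1067, Rational(1, 2)))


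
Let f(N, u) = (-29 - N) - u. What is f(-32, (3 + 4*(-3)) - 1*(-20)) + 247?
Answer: 239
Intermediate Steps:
f(N, u) = -29 - N - u
f(-32, (3 + 4*(-3)) - 1*(-20)) + 247 = (-29 - 1*(-32) - ((3 + 4*(-3)) - 1*(-20))) + 247 = (-29 + 32 - ((3 - 12) + 20)) + 247 = (-29 + 32 - (-9 + 20)) + 247 = (-29 + 32 - 1*11) + 247 = (-29 + 32 - 11) + 247 = -8 + 247 = 239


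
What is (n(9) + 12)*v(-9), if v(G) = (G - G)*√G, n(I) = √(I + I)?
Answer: 0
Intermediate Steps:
n(I) = √2*√I (n(I) = √(2*I) = √2*√I)
v(G) = 0 (v(G) = 0*√G = 0)
(n(9) + 12)*v(-9) = (√2*√9 + 12)*0 = (√2*3 + 12)*0 = (3*√2 + 12)*0 = (12 + 3*√2)*0 = 0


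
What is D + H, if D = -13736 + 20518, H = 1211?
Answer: 7993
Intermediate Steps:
D = 6782
D + H = 6782 + 1211 = 7993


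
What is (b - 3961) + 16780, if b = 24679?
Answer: 37498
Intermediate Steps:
(b - 3961) + 16780 = (24679 - 3961) + 16780 = 20718 + 16780 = 37498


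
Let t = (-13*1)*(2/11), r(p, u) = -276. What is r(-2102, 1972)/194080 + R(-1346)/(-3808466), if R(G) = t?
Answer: -1444682087/1016327236760 ≈ -0.0014215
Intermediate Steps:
t = -26/11 ≈ -2.3636
R(G) = -26/11
r(-2102, 1972)/194080 + R(-1346)/(-3808466) = -276/194080 - 26/11/(-3808466) = -276*1/194080 - 26/11*(-1/3808466) = -69/48520 + 13/20946563 = -1444682087/1016327236760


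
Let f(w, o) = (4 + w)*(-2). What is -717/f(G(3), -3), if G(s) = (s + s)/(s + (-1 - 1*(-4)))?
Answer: 717/10 ≈ 71.700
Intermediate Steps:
G(s) = 2*s/(3 + s) (G(s) = (2*s)/(s + (-1 + 4)) = (2*s)/(s + 3) = (2*s)/(3 + s) = 2*s/(3 + s))
f(w, o) = -8 - 2*w
-717/f(G(3), -3) = -717/(-8 - 4*3/(3 + 3)) = -717/(-8 - 4*3/6) = -717/(-8 - 2*1) = -717/(-8 - 2) = -717/(-10) = -717*(-1/10) = 717/10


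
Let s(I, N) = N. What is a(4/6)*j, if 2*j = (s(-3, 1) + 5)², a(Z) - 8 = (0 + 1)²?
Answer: 162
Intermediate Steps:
a(Z) = 9 (a(Z) = 8 + (0 + 1)² = 8 + 1² = 8 + 1 = 9)
j = 18 (j = (1 + 5)²/2 = (½)*6² = (½)*36 = 18)
a(4/6)*j = 9*18 = 162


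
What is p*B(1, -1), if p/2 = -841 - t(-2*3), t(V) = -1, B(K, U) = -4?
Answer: 6720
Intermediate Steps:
p = -1680 (p = 2*(-841 - 1*(-1)) = 2*(-841 + 1) = 2*(-840) = -1680)
p*B(1, -1) = -1680*(-4) = 6720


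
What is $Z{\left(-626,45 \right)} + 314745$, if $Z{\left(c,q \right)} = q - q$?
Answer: $314745$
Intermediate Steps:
$Z{\left(c,q \right)} = 0$
$Z{\left(-626,45 \right)} + 314745 = 0 + 314745 = 314745$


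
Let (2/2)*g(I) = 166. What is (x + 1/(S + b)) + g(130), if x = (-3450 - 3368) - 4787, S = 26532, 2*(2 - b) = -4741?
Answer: -661277149/57809 ≈ -11439.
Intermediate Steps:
b = 4745/2 (b = 2 - ½*(-4741) = 2 + 4741/2 = 4745/2 ≈ 2372.5)
g(I) = 166
x = -11605 (x = -6818 - 4787 = -11605)
(x + 1/(S + b)) + g(130) = (-11605 + 1/(26532 + 4745/2)) + 166 = (-11605 + 1/(57809/2)) + 166 = (-11605 + 2/57809) + 166 = -670873443/57809 + 166 = -661277149/57809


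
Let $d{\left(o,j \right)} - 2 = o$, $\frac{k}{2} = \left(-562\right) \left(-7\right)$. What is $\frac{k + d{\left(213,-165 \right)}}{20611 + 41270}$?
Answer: $\frac{8083}{61881} \approx 0.13062$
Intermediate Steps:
$k = 7868$ ($k = 2 \left(\left(-562\right) \left(-7\right)\right) = 2 \cdot 3934 = 7868$)
$d{\left(o,j \right)} = 2 + o$
$\frac{k + d{\left(213,-165 \right)}}{20611 + 41270} = \frac{7868 + \left(2 + 213\right)}{20611 + 41270} = \frac{7868 + 215}{61881} = 8083 \cdot \frac{1}{61881} = \frac{8083}{61881}$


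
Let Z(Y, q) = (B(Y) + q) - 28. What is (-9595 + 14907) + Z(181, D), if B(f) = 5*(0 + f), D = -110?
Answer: 6079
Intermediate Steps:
B(f) = 5*f
Z(Y, q) = -28 + q + 5*Y (Z(Y, q) = (5*Y + q) - 28 = (q + 5*Y) - 28 = -28 + q + 5*Y)
(-9595 + 14907) + Z(181, D) = (-9595 + 14907) + (-28 - 110 + 5*181) = 5312 + (-28 - 110 + 905) = 5312 + 767 = 6079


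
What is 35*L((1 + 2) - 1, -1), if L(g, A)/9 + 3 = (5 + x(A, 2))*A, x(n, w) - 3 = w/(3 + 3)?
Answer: -3570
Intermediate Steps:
x(n, w) = 3 + w/6 (x(n, w) = 3 + w/(3 + 3) = 3 + w/6)
L(g, A) = -27 + 75*A (L(g, A) = -27 + 9*((5 + (3 + (1/6)*2))*A) = -27 + 9*((5 + (3 + 1/3))*A) = -27 + 9*((5 + 10/3)*A) = -27 + 9*(25*A/3) = -27 + 75*A)
35*L((1 + 2) - 1, -1) = 35*(-27 + 75*(-1)) = 35*(-27 - 75) = 35*(-102) = -3570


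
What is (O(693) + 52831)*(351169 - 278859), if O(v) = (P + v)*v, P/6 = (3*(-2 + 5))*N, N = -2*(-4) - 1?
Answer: 57488908540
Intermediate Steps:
N = 7 (N = 8 - 1 = 7)
P = 378 (P = 6*((3*(-2 + 5))*7) = 6*((3*3)*7) = 6*(9*7) = 6*63 = 378)
O(v) = v*(378 + v) (O(v) = (378 + v)*v = v*(378 + v))
(O(693) + 52831)*(351169 - 278859) = (693*(378 + 693) + 52831)*(351169 - 278859) = (693*1071 + 52831)*72310 = (742203 + 52831)*72310 = 795034*72310 = 57488908540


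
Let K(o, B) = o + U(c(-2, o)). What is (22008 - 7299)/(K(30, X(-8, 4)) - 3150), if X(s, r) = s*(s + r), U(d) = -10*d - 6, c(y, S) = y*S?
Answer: -4903/842 ≈ -5.8230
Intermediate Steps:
c(y, S) = S*y
U(d) = -6 - 10*d
X(s, r) = s*(r + s)
K(o, B) = -6 + 21*o (K(o, B) = o + (-6 - 10*o*(-2)) = o + (-6 - (-20)*o) = o + (-6 + 20*o) = -6 + 21*o)
(22008 - 7299)/(K(30, X(-8, 4)) - 3150) = (22008 - 7299)/((-6 + 21*30) - 3150) = 14709/((-6 + 630) - 3150) = 14709/(624 - 3150) = 14709/(-2526) = 14709*(-1/2526) = -4903/842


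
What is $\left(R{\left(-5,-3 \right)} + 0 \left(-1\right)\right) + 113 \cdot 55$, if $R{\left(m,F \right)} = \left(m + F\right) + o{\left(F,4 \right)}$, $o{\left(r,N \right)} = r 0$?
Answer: $6207$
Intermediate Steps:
$o{\left(r,N \right)} = 0$
$R{\left(m,F \right)} = F + m$ ($R{\left(m,F \right)} = \left(m + F\right) + 0 = \left(F + m\right) + 0 = F + m$)
$\left(R{\left(-5,-3 \right)} + 0 \left(-1\right)\right) + 113 \cdot 55 = \left(\left(-3 - 5\right) + 0 \left(-1\right)\right) + 113 \cdot 55 = \left(-8 + 0\right) + 6215 = -8 + 6215 = 6207$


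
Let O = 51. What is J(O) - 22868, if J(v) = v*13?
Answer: -22205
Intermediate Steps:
J(v) = 13*v
J(O) - 22868 = 13*51 - 22868 = 663 - 22868 = -22205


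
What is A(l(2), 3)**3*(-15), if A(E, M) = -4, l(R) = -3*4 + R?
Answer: 960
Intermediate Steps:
l(R) = -12 + R
A(l(2), 3)**3*(-15) = (-4)**3*(-15) = -64*(-15) = 960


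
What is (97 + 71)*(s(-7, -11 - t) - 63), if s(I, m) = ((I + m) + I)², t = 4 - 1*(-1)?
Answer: 140616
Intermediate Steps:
t = 5 (t = 4 + 1 = 5)
s(I, m) = (m + 2*I)²
(97 + 71)*(s(-7, -11 - t) - 63) = (97 + 71)*(((-11 - 1*5) + 2*(-7))² - 63) = 168*(((-11 - 5) - 14)² - 63) = 168*((-16 - 14)² - 63) = 168*((-30)² - 63) = 168*(900 - 63) = 168*837 = 140616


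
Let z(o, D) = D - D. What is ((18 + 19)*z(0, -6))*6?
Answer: 0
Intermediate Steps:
z(o, D) = 0
((18 + 19)*z(0, -6))*6 = ((18 + 19)*0)*6 = (37*0)*6 = 0*6 = 0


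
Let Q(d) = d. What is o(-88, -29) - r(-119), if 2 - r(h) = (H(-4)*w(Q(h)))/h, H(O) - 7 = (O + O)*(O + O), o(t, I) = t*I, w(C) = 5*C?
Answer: 2905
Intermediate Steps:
o(t, I) = I*t
H(O) = 7 + 4*O² (H(O) = 7 + (O + O)*(O + O) = 7 + (2*O)*(2*O) = 7 + 4*O²)
r(h) = -353 (r(h) = 2 - (7 + 4*(-4)²)*(5*h)/h = 2 - (7 + 4*16)*(5*h)/h = 2 - (7 + 64)*(5*h)/h = 2 - 71*(5*h)/h = 2 - 355*h/h = 2 - 1*355 = 2 - 355 = -353)
o(-88, -29) - r(-119) = -29*(-88) - 1*(-353) = 2552 + 353 = 2905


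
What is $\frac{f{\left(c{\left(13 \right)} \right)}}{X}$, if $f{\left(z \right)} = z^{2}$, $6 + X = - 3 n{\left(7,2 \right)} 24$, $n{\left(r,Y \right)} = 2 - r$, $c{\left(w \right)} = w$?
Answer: $\frac{169}{354} \approx 0.4774$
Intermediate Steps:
$X = 354$ ($X = -6 + - 3 \left(2 - 7\right) 24 = -6 + \left(-3\right) \left(-5\right) 24 = -6 + 15 \cdot 24 = -6 + 360 = 354$)
$\frac{f{\left(c{\left(13 \right)} \right)}}{X} = \frac{13^{2}}{354} = 169 \cdot \frac{1}{354} = \frac{169}{354}$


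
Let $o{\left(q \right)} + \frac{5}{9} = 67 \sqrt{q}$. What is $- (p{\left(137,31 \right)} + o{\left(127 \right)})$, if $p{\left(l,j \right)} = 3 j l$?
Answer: $- \frac{114664}{9} - 67 \sqrt{127} \approx -13496.0$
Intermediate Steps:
$o{\left(q \right)} = - \frac{5}{9} + 67 \sqrt{q}$
$p{\left(l,j \right)} = 3 j l$
$- (p{\left(137,31 \right)} + o{\left(127 \right)}) = - (3 \cdot 31 \cdot 137 - \left(\frac{5}{9} - 67 \sqrt{127}\right)) = - (12741 - \left(\frac{5}{9} - 67 \sqrt{127}\right)) = - (\frac{114664}{9} + 67 \sqrt{127}) = - \frac{114664}{9} - 67 \sqrt{127}$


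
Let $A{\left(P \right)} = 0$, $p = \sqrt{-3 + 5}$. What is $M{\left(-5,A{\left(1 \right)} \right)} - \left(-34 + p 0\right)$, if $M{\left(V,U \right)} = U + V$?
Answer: $29$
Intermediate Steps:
$p = \sqrt{2} \approx 1.4142$
$M{\left(-5,A{\left(1 \right)} \right)} - \left(-34 + p 0\right) = \left(0 - 5\right) - \left(-34 + \sqrt{2} \cdot 0\right) = -5 - \left(-34 + 0\right) = -5 - -34 = -5 + 34 = 29$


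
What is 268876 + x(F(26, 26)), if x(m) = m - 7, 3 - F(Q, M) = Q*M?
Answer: 268196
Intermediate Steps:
F(Q, M) = 3 - M*Q (F(Q, M) = 3 - Q*M = 3 - M*Q)
x(m) = -7 + m
268876 + x(F(26, 26)) = 268876 + (-7 + (3 - 1*26*26)) = 268876 + (-7 + (3 - 676)) = 268876 + (-7 - 673) = 268876 - 680 = 268196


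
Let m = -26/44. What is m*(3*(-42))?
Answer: 819/11 ≈ 74.455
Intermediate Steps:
m = -13/22 (m = -26*1/44 = -13/22 ≈ -0.59091)
m*(3*(-42)) = -39*(-42)/22 = -13/22*(-126) = 819/11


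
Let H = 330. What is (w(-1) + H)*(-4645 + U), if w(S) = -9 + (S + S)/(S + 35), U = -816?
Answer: -29795216/17 ≈ -1.7527e+6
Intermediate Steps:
w(S) = -9 + 2*S/(35 + S) (w(S) = -9 + (2*S)/(35 + S) = -9 + 2*S/(35 + S))
(w(-1) + H)*(-4645 + U) = (7*(-45 - 1*(-1))/(35 - 1) + 330)*(-4645 - 816) = (7*(-45 + 1)/34 + 330)*(-5461) = (7*(1/34)*(-44) + 330)*(-5461) = (-154/17 + 330)*(-5461) = (5456/17)*(-5461) = -29795216/17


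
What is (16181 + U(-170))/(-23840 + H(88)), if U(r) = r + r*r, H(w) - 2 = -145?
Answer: -44911/23983 ≈ -1.8726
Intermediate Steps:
H(w) = -143 (H(w) = 2 - 145 = -143)
U(r) = r + r**2
(16181 + U(-170))/(-23840 + H(88)) = (16181 - 170*(1 - 170))/(-23840 - 143) = (16181 - 170*(-169))/(-23983) = (16181 + 28730)*(-1/23983) = 44911*(-1/23983) = -44911/23983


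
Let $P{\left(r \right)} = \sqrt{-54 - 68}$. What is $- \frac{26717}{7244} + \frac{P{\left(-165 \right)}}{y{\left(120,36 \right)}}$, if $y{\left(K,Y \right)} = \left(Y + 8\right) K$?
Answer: $- \frac{26717}{7244} + \frac{i \sqrt{122}}{5280} \approx -3.6882 + 0.0020919 i$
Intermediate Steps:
$y{\left(K,Y \right)} = K \left(8 + Y\right)$ ($y{\left(K,Y \right)} = \left(8 + Y\right) K = K \left(8 + Y\right)$)
$P{\left(r \right)} = i \sqrt{122}$ ($P{\left(r \right)} = \sqrt{-122} = i \sqrt{122}$)
$- \frac{26717}{7244} + \frac{P{\left(-165 \right)}}{y{\left(120,36 \right)}} = - \frac{26717}{7244} + \frac{i \sqrt{122}}{120 \left(8 + 36\right)} = \left(-26717\right) \frac{1}{7244} + \frac{i \sqrt{122}}{120 \cdot 44} = - \frac{26717}{7244} + \frac{i \sqrt{122}}{5280}$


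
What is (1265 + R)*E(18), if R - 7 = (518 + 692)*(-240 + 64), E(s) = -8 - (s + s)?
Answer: 9314272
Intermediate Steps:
E(s) = -8 - 2*s
R = -212953 (R = 7 + (518 + 692)*(-240 + 64) = 7 + 1210*(-176) = 7 - 212960 = -212953)
(1265 + R)*E(18) = (1265 - 212953)*(-8 - 2*18) = -211688*(-8 - 36) = -211688*(-44) = 9314272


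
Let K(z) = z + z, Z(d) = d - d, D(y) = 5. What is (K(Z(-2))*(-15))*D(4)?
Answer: 0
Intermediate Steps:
Z(d) = 0
K(z) = 2*z
(K(Z(-2))*(-15))*D(4) = ((2*0)*(-15))*5 = (0*(-15))*5 = 0*5 = 0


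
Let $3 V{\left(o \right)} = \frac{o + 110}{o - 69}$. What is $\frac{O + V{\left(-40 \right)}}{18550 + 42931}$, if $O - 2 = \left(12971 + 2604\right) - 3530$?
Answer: $\frac{562757}{2872041} \approx 0.19594$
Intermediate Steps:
$O = 12047$ ($O = 2 + \left(\left(12971 + 2604\right) - 3530\right) = 2 + \left(15575 - 3530\right) = 2 + 12045 = 12047$)
$V{\left(o \right)} = \frac{110 + o}{3 \left(-69 + o\right)}$ ($V{\left(o \right)} = \frac{\left(o + 110\right) \frac{1}{o - 69}}{3} = \frac{\left(110 + o\right) \frac{1}{-69 + o}}{3} = \frac{\frac{1}{-69 + o} \left(110 + o\right)}{3} = \frac{110 + o}{3 \left(-69 + o\right)}$)
$\frac{O + V{\left(-40 \right)}}{18550 + 42931} = \frac{12047 + \frac{110 - 40}{3 \left(-69 - 40\right)}}{18550 + 42931} = \frac{12047 + \frac{1}{3} \frac{1}{-109} \cdot 70}{61481} = \left(12047 + \frac{1}{3} \left(- \frac{1}{109}\right) 70\right) \frac{1}{61481} = \left(12047 - \frac{70}{327}\right) \frac{1}{61481} = \frac{3939299}{327} \cdot \frac{1}{61481} = \frac{562757}{2872041}$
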